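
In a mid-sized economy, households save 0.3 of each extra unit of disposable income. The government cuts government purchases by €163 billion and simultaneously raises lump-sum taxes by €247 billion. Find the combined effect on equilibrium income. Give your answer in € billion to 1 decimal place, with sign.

−€1,119.7 billion

MPC = 1 − MPS = 1 − 0.3 = 0.7.
Expenditure multiplier = 1/(1 − MPC) = 1/(1 − 0.7) = 1/0.3 ≈ 3.333.
ΔG contributes k·ΔG = (−€163 billion) / 0.3 ≈ −€543.3 billion.
ΔT of +€247 billion changes first-round spending by −c·ΔT = −€172.9 billion, contributing k·(−c·ΔT) = (−€172.9 billion) / 0.3 ≈ −€576.3 billion.
Net ΔY = k(ΔG − c·ΔT) = (−€335.9 billion) / 0.3 ≈ −€1,119.7 billion.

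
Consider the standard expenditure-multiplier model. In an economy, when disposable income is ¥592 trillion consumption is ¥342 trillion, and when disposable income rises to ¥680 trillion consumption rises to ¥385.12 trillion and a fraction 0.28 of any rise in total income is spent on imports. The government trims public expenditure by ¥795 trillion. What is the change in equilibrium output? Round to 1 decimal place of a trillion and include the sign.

−¥1,006.3 trillion

MPC = ΔC/ΔYd = (385.12 − 342)/(680 − 592) = 43.12/88 = 0.49.
Expenditure multiplier = 1/(1 − c + m) = 1/(1 − 0.49 + 0.28) = 1/0.79 ≈ 1.266.
ΔY = k × ΔG = (−¥795 trillion) / 0.79 ≈ −¥1,006.3 trillion.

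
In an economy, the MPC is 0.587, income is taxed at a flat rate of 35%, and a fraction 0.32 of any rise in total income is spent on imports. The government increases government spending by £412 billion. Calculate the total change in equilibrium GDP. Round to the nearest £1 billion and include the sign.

+£439 billion

Spending multiplier = 1/(1 − c(1−t) + m) = 1/(1 − 0.587×0.65 + 0.32) = 1/0.93845 ≈ 1.066.
ΔY = k × ΔG = (+£412 billion) / 0.93845 ≈ +£439 billion.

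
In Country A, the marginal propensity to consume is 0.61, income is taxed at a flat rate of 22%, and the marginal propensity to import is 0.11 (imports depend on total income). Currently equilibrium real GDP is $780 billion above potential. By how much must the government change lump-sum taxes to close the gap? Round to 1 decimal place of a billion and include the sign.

Spending multiplier = 1/(1 − c(1−t) + m) = 1/(1 − 0.61×0.78 + 0.11) = 1/0.6342 ≈ 1.577.
Tax multiplier = −c·k = −0.61/0.6342 ≈ −0.962. Need ΔY = −$780 billion, so ΔT = ΔY/(−c·k) = −(−$780 billion) × 0.6342 / 0.61 ≈ +$810.9 billion.
The government should raise lump-sum taxes by $810.9 billion.

+$810.9 billion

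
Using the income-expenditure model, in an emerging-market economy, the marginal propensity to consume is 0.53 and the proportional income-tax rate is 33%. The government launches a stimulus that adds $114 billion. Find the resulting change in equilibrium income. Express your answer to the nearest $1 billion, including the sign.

+$177 billion

Expenditure multiplier = 1/(1 − c(1−t)) = 1/(1 − 0.53×0.67) = 1/0.6449 ≈ 1.551.
ΔY = k × ΔG = (+$114 billion) / 0.6449 ≈ +$177 billion.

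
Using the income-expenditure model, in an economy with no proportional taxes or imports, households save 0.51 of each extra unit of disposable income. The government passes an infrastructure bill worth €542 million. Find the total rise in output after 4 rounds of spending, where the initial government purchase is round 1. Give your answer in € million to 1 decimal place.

MPC = 1 − MPS = 1 − 0.51 = 0.49.
Round 1 adds ΔG = €542 million; each later round is MPC = 0.49 times the previous.
After 4 rounds: 542 + 265.58 + 130.1342 + 63.765758 = ΔG·(1 − c^4)/(1 − c) = 542 × (1 − 0.05764801)/0.51 ≈ €1,001.5 million.

€1,001.5 million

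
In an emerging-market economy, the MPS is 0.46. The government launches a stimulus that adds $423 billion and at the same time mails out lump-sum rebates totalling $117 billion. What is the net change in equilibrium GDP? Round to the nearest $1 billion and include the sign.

+$1,057 billion

MPC = 1 − MPS = 1 − 0.46 = 0.54.
Expenditure multiplier = 1/(1 − MPC) = 1/(1 − 0.54) = 1/0.46 ≈ 2.174.
ΔG contributes k·ΔG = (+$423 billion) / 0.46 ≈ +$919.6 billion.
ΔT of −$117 billion changes first-round spending by −c·ΔT = +$63.18 billion, contributing k·(−c·ΔT) = (+$63.18 billion) / 0.46 ≈ +$137.3 billion.
Net ΔY = k(ΔG − c·ΔT) = (+$486.18 billion) / 0.46 ≈ +$1,057 billion.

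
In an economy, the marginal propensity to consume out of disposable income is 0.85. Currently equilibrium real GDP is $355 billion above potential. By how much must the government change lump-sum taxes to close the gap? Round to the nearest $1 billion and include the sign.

+$63 billion

Spending multiplier = 1/(1 − MPC) = 1/(1 − 0.85) = 1/0.15 ≈ 6.667.
Tax multiplier = −c·k = −0.85/0.15 ≈ −5.667. Need ΔY = −$355 billion, so ΔT = ΔY/(−c·k) = −(−$355 billion) × 0.15 / 0.85 ≈ +$63 billion.
The government should raise lump-sum taxes by $63 billion.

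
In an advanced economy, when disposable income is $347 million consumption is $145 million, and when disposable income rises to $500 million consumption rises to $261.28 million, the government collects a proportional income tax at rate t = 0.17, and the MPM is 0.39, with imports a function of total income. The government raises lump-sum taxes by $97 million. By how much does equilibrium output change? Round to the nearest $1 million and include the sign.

−$97 million

MPC = ΔC/ΔYd = (261.28 − 145)/(500 − 347) = 116.28/153 = 0.76.
A lump-sum tax change of +$97 million shifts disposable income by −$97 million; first-round consumption changes by −c × ΔT = −0.76 × (+$97 million) = −$73.72 million.
Expenditure multiplier = 1/(1 − c(1−t) + m) = 1/(1 − 0.76×0.83 + 0.39) = 1/0.7592 ≈ 1.317.
The tax multiplier is −c × k ≈ −1.001, so ΔY = k × (−c·ΔT) = (−$73.72 million) / 0.7592 ≈ −$97 million.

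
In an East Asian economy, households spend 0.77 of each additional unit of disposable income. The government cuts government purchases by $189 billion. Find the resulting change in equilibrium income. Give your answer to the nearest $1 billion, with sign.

Spending multiplier = 1/(1 − MPC) = 1/(1 − 0.77) = 1/0.23 ≈ 4.348.
ΔY = k × ΔG = (−$189 billion) / 0.23 ≈ −$822 billion.

−$822 billion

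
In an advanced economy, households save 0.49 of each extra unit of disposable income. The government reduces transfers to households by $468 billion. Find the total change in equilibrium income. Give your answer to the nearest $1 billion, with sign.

MPC = 1 − MPS = 1 − 0.49 = 0.51.
The transfer change shifts disposable income by −$468 billion, so first-round consumption changes by c·ΔTR = 0.51 × (−$468 billion) = −$238.68 billion.
Expenditure multiplier = 1/(1 − MPC) = 1/(1 − 0.51) = 1/0.49 ≈ 2.041.
The transfer multiplier is c × k ≈ 1.041, so ΔY = k × (c·ΔTR) = (−$238.68 billion) / 0.49 ≈ −$487 billion.

−$487 billion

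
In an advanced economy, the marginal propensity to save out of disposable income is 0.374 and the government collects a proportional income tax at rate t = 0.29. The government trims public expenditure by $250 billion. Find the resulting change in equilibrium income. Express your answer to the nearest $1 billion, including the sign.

MPC = 1 − MPS = 1 − 0.374 = 0.626.
Government-spending multiplier = 1/(1 − c(1−t)) = 1/(1 − 0.626×0.71) = 1/0.55554 ≈ 1.8.
ΔY = k × ΔG = (−$250 billion) / 0.55554 ≈ −$450 billion.

−$450 billion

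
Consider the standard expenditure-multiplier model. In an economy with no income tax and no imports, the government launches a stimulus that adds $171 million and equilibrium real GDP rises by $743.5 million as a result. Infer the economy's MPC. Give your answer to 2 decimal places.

Implied spending multiplier k = ΔY/ΔG = 743.5/171 ≈ 4.348.
Since k = 1/(1 − MPC), MPC = 1 − 1/k = 1 − ΔG/ΔY = 1 − 171/743.5 ≈ 0.77.

0.77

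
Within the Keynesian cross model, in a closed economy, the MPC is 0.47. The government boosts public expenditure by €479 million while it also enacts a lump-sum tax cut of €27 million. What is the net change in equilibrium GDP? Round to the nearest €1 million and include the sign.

+€928 million

Expenditure multiplier = 1/(1 − MPC) = 1/(1 − 0.47) = 1/0.53 ≈ 1.887.
ΔG contributes k·ΔG = (+€479 million) / 0.53 ≈ +€903.8 million.
ΔT of −€27 million changes first-round spending by −c·ΔT = +€12.69 million, contributing k·(−c·ΔT) = (+€12.69 million) / 0.53 ≈ +€23.9 million.
Net ΔY = k(ΔG − c·ΔT) = (+€491.69 million) / 0.53 ≈ +€928 million.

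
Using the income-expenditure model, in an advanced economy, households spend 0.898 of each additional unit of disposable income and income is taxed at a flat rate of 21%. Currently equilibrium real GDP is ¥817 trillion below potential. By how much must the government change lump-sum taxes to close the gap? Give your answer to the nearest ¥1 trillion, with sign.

Spending multiplier = 1/(1 − c(1−t)) = 1/(1 − 0.898×0.79) = 1/0.29058 ≈ 3.441.
Tax multiplier = −c·k = −0.898/0.29058 ≈ −3.09. Need ΔY = +¥817 trillion, so ΔT = ΔY/(−c·k) = −(+¥817 trillion) × 0.29058 / 0.898 ≈ −¥264 trillion.
The government should cut lump-sum taxes by ¥264 trillion.

−¥264 trillion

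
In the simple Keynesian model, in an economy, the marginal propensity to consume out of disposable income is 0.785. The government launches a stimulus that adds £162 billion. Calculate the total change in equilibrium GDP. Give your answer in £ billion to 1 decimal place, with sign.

Government-spending multiplier = 1/(1 − MPC) = 1/(1 − 0.785) = 1/0.215 ≈ 4.651.
ΔY = k × ΔG = (+£162 billion) / 0.215 ≈ +£753.5 billion.

+£753.5 billion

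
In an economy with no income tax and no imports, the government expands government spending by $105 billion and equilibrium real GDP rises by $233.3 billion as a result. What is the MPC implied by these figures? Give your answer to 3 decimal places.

0.550

Implied spending multiplier k = ΔY/ΔG = 233.3/105 ≈ 2.2219.
Since k = 1/(1 − MPC), MPC = 1 − 1/k = 1 − ΔG/ΔY = 1 − 105/233.3 ≈ 0.550.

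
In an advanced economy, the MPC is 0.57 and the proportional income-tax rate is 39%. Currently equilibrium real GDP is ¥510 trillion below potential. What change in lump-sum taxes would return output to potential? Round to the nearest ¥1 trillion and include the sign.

Spending multiplier = 1/(1 − c(1−t)) = 1/(1 − 0.57×0.61) = 1/0.6523 ≈ 1.533.
Tax multiplier = −c·k = −0.57/0.6523 ≈ −0.874. Need ΔY = +¥510 trillion, so ΔT = ΔY/(−c·k) = −(+¥510 trillion) × 0.6523 / 0.57 ≈ −¥584 trillion.
The government should cut lump-sum taxes by ¥584 trillion.

−¥584 trillion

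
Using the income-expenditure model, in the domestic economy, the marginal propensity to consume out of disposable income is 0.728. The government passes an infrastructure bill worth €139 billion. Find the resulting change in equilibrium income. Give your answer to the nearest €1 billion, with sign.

Spending multiplier = 1/(1 − MPC) = 1/(1 − 0.728) = 1/0.272 ≈ 3.676.
ΔY = k × ΔG = (+€139 billion) / 0.272 ≈ +€511 billion.

+€511 billion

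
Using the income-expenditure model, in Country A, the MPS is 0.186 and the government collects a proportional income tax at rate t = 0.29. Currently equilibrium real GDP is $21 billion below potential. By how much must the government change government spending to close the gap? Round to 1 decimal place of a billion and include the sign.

MPC = 1 − MPS = 1 − 0.186 = 0.814.
Spending multiplier = 1/(1 − c(1−t)) = 1/(1 − 0.814×0.71) = 1/0.42206 ≈ 2.369.
Need ΔY = +$21 billion, so ΔG = ΔY/k = (+$21 billion) × 0.42206 ≈ +$8.9 billion.
The government should increase government spending by $8.9 billion.

+$8.9 billion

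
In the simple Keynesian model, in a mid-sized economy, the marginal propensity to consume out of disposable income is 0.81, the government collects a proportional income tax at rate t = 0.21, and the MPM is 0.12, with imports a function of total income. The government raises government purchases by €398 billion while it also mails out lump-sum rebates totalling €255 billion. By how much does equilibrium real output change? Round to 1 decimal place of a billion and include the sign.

+€1,259.2 billion

Expenditure multiplier = 1/(1 − c(1−t) + m) = 1/(1 − 0.81×0.79 + 0.12) = 1/0.4801 ≈ 2.083.
ΔG contributes k·ΔG = (+€398 billion) / 0.4801 ≈ +€829 billion.
ΔT of −€255 billion changes first-round spending by −c·ΔT = +€206.55 billion, contributing k·(−c·ΔT) = (+€206.55 billion) / 0.4801 ≈ +€430.2 billion.
Net ΔY = k(ΔG − c·ΔT) = (+€604.55 billion) / 0.4801 ≈ +€1,259.2 billion.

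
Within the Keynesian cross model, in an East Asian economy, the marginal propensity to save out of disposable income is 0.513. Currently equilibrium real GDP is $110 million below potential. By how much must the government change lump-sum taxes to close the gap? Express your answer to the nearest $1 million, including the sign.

MPC = 1 − MPS = 1 − 0.513 = 0.487.
Spending multiplier = 1/(1 − MPC) = 1/(1 − 0.487) = 1/0.513 ≈ 1.949.
Tax multiplier = −c·k = −0.487/0.513 ≈ −0.949. Need ΔY = +$110 million, so ΔT = ΔY/(−c·k) = −(+$110 million) × 0.513 / 0.487 ≈ −$116 million.
The government should cut lump-sum taxes by $116 million.

−$116 million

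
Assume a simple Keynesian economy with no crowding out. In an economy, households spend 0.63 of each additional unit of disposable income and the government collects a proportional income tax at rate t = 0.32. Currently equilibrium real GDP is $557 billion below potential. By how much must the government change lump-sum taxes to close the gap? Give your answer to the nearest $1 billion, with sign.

−$505 billion

Spending multiplier = 1/(1 − c(1−t)) = 1/(1 − 0.63×0.68) = 1/0.5716 ≈ 1.749.
Tax multiplier = −c·k = −0.63/0.5716 ≈ −1.102. Need ΔY = +$557 billion, so ΔT = ΔY/(−c·k) = −(+$557 billion) × 0.5716 / 0.63 ≈ −$505 billion.
The government should cut lump-sum taxes by $505 billion.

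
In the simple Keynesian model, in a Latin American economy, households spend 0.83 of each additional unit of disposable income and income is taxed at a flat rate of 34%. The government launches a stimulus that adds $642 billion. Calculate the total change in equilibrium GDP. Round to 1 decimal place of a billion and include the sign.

Government-spending multiplier = 1/(1 − c(1−t)) = 1/(1 − 0.83×0.66) = 1/0.4522 ≈ 2.211.
ΔY = k × ΔG = (+$642 billion) / 0.4522 ≈ +$1,419.7 billion.

+$1,419.7 billion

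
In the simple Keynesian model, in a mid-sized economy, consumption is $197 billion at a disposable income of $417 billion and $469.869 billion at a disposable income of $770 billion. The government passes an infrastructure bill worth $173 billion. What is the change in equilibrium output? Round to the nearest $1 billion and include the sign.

+$762 billion

MPC = ΔC/ΔYd = (469.869 − 197)/(770 − 417) = 272.869/353 = 0.773.
Spending multiplier = 1/(1 − MPC) = 1/(1 − 0.773) = 1/0.227 ≈ 4.405.
ΔY = k × ΔG = (+$173 billion) / 0.227 ≈ +$762 billion.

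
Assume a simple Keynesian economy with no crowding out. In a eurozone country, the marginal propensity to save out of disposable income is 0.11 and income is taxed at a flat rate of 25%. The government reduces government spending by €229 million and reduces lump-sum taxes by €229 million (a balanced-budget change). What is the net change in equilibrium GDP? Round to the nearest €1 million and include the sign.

−€76 million

MPC = 1 − MPS = 1 − 0.11 = 0.89.
Expenditure multiplier = 1/(1 − c(1−t)) = 1/(1 − 0.89×0.75) = 1/0.3325 ≈ 3.008.
ΔG contributes k·ΔG = (−€229 million) / 0.3325 ≈ −€688.7 million.
ΔT of −€229 million changes first-round spending by −c·ΔT = +€203.81 million, contributing k·(−c·ΔT) = (+€203.81 million) / 0.3325 ≈ +€613 million.
Net ΔY = k(ΔG − c·ΔT) = (−€25.19 million) / 0.3325 ≈ −€76 million.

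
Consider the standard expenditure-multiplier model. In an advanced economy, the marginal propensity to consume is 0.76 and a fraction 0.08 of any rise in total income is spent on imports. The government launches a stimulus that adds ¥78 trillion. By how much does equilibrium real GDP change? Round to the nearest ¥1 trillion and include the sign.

+¥244 trillion

Spending multiplier = 1/(1 − c + m) = 1/(1 − 0.76 + 0.08) = 1/0.32 = 3.125.
ΔY = k × ΔG = (+¥78 trillion) / 0.32 ≈ +¥244 trillion.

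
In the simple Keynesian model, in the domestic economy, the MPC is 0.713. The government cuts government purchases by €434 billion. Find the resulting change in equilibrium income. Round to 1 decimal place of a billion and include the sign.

Government-spending multiplier = 1/(1 − MPC) = 1/(1 − 0.713) = 1/0.287 ≈ 3.484.
ΔY = k × ΔG = (−€434 billion) / 0.287 ≈ −€1,512.2 billion.

−€1,512.2 billion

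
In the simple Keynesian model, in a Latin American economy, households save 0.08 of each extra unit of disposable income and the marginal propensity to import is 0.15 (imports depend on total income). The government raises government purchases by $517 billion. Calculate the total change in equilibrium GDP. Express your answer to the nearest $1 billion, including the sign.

+$2,248 billion

MPC = 1 − MPS = 1 − 0.08 = 0.92.
Expenditure multiplier = 1/(1 − c + m) = 1/(1 − 0.92 + 0.15) = 1/0.23 ≈ 4.348.
ΔY = k × ΔG = (+$517 billion) / 0.23 ≈ +$2,248 billion.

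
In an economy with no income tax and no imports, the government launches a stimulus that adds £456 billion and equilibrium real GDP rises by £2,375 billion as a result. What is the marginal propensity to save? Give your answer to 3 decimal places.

0.192

Implied spending multiplier k = ΔY/ΔG = 2,375/456 ≈ 5.2083.
Since k = 1/(1 − MPC), MPC = 1 − 1/k = 1 − ΔG/ΔY = 1 − 456/2,375 = 0.808.
MPS = 1 − MPC = 0.192.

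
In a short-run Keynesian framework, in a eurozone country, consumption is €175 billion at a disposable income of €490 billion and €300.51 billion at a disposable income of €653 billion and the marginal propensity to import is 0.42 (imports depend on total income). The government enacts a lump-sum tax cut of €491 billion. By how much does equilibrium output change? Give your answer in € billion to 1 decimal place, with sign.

+€581.6 billion

MPC = ΔC/ΔYd = (300.51 − 175)/(653 − 490) = 125.51/163 = 0.77.
A lump-sum tax change of −€491 billion shifts disposable income by +€491 billion; first-round consumption changes by −c × ΔT = −0.77 × (−€491 billion) = +€378.07 billion.
Expenditure multiplier = 1/(1 − c + m) = 1/(1 − 0.77 + 0.42) = 1/0.65 ≈ 1.538.
The tax multiplier is −c × k ≈ −1.185, so ΔY = k × (−c·ΔT) = (+€378.07 billion) / 0.65 ≈ +€581.6 billion.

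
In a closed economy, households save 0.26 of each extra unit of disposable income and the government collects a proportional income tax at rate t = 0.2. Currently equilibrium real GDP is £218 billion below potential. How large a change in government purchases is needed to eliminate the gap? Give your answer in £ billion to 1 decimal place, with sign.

+£88.9 billion

MPC = 1 − MPS = 1 − 0.26 = 0.74.
Spending multiplier = 1/(1 − c(1−t)) = 1/(1 − 0.74×0.8) = 1/0.408 ≈ 2.451.
Need ΔY = +£218 billion, so ΔG = ΔY/k = (+£218 billion) × 0.408 ≈ +£88.9 billion.
The government should increase government purchases by £88.9 billion.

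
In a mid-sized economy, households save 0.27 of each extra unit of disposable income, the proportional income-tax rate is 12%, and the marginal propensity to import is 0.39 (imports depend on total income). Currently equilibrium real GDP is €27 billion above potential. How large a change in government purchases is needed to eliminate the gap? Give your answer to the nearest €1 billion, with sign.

−€20 billion

MPC = 1 − MPS = 1 − 0.27 = 0.73.
Spending multiplier = 1/(1 − c(1−t) + m) = 1/(1 − 0.73×0.88 + 0.39) = 1/0.7476 ≈ 1.338.
Need ΔY = −€27 billion, so ΔG = ΔY/k = (−€27 billion) × 0.7476 ≈ −€20 billion.
The government should cut government purchases by €20 billion.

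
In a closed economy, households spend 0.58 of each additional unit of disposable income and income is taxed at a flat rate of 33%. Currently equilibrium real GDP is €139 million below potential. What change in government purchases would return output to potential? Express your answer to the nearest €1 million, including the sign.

+€85 million

Spending multiplier = 1/(1 − c(1−t)) = 1/(1 − 0.58×0.67) = 1/0.6114 ≈ 1.636.
Need ΔY = +€139 million, so ΔG = ΔY/k = (+€139 million) × 0.6114 ≈ +€85 million.
The government should increase government purchases by €85 million.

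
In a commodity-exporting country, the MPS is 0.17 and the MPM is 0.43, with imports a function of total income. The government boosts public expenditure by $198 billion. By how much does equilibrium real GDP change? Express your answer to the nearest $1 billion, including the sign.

MPC = 1 − MPS = 1 − 0.17 = 0.83.
Expenditure multiplier = 1/(1 − c + m) = 1/(1 − 0.83 + 0.43) = 1/0.6 ≈ 1.667.
ΔY = k × ΔG = (+$198 billion) / 0.6 = +$330 billion.

+$330 billion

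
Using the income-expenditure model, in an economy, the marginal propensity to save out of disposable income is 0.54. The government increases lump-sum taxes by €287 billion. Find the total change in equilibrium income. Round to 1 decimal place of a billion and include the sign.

−€244.5 billion

MPC = 1 − MPS = 1 − 0.54 = 0.46.
A lump-sum tax change of +€287 billion shifts disposable income by −€287 billion; first-round consumption changes by −c × ΔT = −0.46 × (+€287 billion) = −€132.02 billion.
Expenditure multiplier = 1/(1 − MPC) = 1/(1 − 0.46) = 1/0.54 ≈ 1.852.
The tax multiplier is −c × k ≈ −0.852, so ΔY = k × (−c·ΔT) = (−€132.02 billion) / 0.54 ≈ −€244.5 billion.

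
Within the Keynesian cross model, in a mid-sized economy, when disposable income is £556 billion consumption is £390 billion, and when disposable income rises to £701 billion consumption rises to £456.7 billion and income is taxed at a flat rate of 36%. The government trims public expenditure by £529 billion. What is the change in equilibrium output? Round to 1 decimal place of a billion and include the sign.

−£749.7 billion

MPC = ΔC/ΔYd = (456.7 − 390)/(701 − 556) = 66.7/145 = 0.46.
Spending multiplier = 1/(1 − c(1−t)) = 1/(1 − 0.46×0.64) = 1/0.7056 ≈ 1.417.
ΔY = k × ΔG = (−£529 billion) / 0.7056 ≈ −£749.7 billion.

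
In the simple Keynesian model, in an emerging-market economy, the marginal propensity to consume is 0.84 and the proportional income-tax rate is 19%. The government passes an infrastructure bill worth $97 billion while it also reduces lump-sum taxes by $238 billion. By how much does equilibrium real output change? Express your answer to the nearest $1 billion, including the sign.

+$929 billion

Expenditure multiplier = 1/(1 − c(1−t)) = 1/(1 − 0.84×0.81) = 1/0.3196 ≈ 3.129.
ΔG contributes k·ΔG = (+$97 billion) / 0.3196 ≈ +$303.5 billion.
ΔT of −$238 billion changes first-round spending by −c·ΔT = +$199.92 billion, contributing k·(−c·ΔT) = (+$199.92 billion) / 0.3196 ≈ +$625.5 billion.
Net ΔY = k(ΔG − c·ΔT) = (+$296.92 billion) / 0.3196 ≈ +$929 billion.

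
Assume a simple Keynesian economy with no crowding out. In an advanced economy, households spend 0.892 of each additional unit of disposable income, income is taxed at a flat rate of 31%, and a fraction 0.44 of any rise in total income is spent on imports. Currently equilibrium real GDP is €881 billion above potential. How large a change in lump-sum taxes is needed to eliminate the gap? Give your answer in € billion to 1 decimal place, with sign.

+€814.4 billion

Spending multiplier = 1/(1 − c(1−t) + m) = 1/(1 − 0.892×0.69 + 0.44) = 1/0.82452 ≈ 1.213.
Tax multiplier = −c·k = −0.892/0.82452 ≈ −1.082. Need ΔY = −€881 billion, so ΔT = ΔY/(−c·k) = −(−€881 billion) × 0.82452 / 0.892 ≈ +€814.4 billion.
The government should raise lump-sum taxes by €814.4 billion.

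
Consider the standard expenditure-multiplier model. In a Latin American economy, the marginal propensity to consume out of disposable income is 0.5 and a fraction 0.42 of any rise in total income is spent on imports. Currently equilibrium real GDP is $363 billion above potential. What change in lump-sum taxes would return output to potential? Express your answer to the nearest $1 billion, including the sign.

Spending multiplier = 1/(1 − c + m) = 1/(1 − 0.5 + 0.42) = 1/0.92 ≈ 1.087.
Tax multiplier = −c·k = −0.5/0.92 ≈ −0.543. Need ΔY = −$363 billion, so ΔT = ΔY/(−c·k) = −(−$363 billion) × 0.92 / 0.5 ≈ +$668 billion.
The government should raise lump-sum taxes by $668 billion.

+$668 billion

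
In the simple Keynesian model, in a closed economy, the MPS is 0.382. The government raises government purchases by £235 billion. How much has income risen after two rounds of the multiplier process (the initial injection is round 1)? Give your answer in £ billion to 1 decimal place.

MPC = 1 − MPS = 1 − 0.382 = 0.618.
Round 1 adds ΔG = £235 billion; each later round is MPC = 0.618 times the previous.
After 2 rounds: 235 + 145.23 = ΔG·(1 − c^2)/(1 − c) = 235 × (1 − 0.381924)/0.382 ≈ £380.2 billion.

£380.2 billion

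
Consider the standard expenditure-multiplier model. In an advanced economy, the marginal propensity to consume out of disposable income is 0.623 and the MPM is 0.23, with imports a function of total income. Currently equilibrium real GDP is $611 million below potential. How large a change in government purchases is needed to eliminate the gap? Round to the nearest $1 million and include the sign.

+$371 million

Spending multiplier = 1/(1 − c + m) = 1/(1 − 0.623 + 0.23) = 1/0.607 ≈ 1.647.
Need ΔY = +$611 million, so ΔG = ΔY/k = (+$611 million) × 0.607 ≈ +$371 million.
The government should increase government purchases by $371 million.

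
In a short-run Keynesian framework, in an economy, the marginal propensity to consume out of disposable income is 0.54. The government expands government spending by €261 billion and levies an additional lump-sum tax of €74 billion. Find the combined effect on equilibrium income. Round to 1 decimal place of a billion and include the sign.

Expenditure multiplier = 1/(1 − MPC) = 1/(1 − 0.54) = 1/0.46 ≈ 2.174.
ΔG contributes k·ΔG = (+€261 billion) / 0.46 ≈ +€567.4 billion.
ΔT of +€74 billion changes first-round spending by −c·ΔT = −€39.96 billion, contributing k·(−c·ΔT) = (−€39.96 billion) / 0.46 ≈ −€86.9 billion.
Net ΔY = k(ΔG − c·ΔT) = (+€221.04 billion) / 0.46 ≈ +€480.5 billion.

+€480.5 billion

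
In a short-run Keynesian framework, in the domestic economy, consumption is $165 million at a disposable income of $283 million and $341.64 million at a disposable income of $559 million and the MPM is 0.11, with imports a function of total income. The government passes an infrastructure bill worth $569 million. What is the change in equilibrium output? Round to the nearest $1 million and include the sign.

+$1,211 million

MPC = ΔC/ΔYd = (341.64 − 165)/(559 − 283) = 176.64/276 = 0.64.
Spending multiplier = 1/(1 − c + m) = 1/(1 − 0.64 + 0.11) = 1/0.47 ≈ 2.128.
ΔY = k × ΔG = (+$569 million) / 0.47 ≈ +$1,211 million.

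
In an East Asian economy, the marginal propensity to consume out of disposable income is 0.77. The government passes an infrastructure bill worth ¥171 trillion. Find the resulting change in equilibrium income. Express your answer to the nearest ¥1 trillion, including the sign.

Expenditure multiplier = 1/(1 − MPC) = 1/(1 − 0.77) = 1/0.23 ≈ 4.348.
ΔY = k × ΔG = (+¥171 trillion) / 0.23 ≈ +¥743 trillion.

+¥743 trillion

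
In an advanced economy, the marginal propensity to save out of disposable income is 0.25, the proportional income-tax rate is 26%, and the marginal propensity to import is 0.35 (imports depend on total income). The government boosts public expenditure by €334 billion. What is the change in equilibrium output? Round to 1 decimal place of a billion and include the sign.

MPC = 1 − MPS = 1 − 0.25 = 0.75.
Spending multiplier = 1/(1 − c(1−t) + m) = 1/(1 − 0.75×0.74 + 0.35) = 1/0.795 ≈ 1.258.
ΔY = k × ΔG = (+€334 billion) / 0.795 ≈ +€420.1 billion.

+€420.1 billion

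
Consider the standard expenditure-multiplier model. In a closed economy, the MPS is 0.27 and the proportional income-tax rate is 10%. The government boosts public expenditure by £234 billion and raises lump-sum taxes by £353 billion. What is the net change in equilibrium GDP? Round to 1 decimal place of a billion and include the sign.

MPC = 1 − MPS = 1 − 0.27 = 0.73.
Expenditure multiplier = 1/(1 − c(1−t)) = 1/(1 − 0.73×0.9) = 1/0.343 ≈ 2.915.
ΔG contributes k·ΔG = (+£234 billion) / 0.343 ≈ +£682.2 billion.
ΔT of +£353 billion changes first-round spending by −c·ΔT = −£257.69 billion, contributing k·(−c·ΔT) = (−£257.69 billion) / 0.343 ≈ −£751.3 billion.
Net ΔY = k(ΔG − c·ΔT) = (−£23.69 billion) / 0.343 ≈ −£69.1 billion.

−£69.1 billion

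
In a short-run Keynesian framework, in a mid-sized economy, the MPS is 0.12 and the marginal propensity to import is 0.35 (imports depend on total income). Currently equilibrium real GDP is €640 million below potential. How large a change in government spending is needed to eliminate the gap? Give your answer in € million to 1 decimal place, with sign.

MPC = 1 − MPS = 1 − 0.12 = 0.88.
Spending multiplier = 1/(1 − c + m) = 1/(1 − 0.88 + 0.35) = 1/0.47 ≈ 2.128.
Need ΔY = +€640 million, so ΔG = ΔY/k = (+€640 million) × 0.47 = +€300.8 million.
The government should increase government spending by €300.8 million.

+€300.8 million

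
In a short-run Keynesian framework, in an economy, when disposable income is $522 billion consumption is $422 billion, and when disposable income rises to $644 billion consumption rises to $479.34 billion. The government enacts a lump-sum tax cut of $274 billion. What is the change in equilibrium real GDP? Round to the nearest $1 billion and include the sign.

+$243 billion

MPC = ΔC/ΔYd = (479.34 − 422)/(644 − 522) = 57.34/122 = 0.47.
A lump-sum tax change of −$274 billion shifts disposable income by +$274 billion; first-round consumption changes by −c × ΔT = −0.47 × (−$274 billion) = +$128.78 billion.
Expenditure multiplier = 1/(1 − MPC) = 1/(1 − 0.47) = 1/0.53 ≈ 1.887.
The tax multiplier is −c × k ≈ −0.887, so ΔY = k × (−c·ΔT) = (+$128.78 billion) / 0.53 ≈ +$243 billion.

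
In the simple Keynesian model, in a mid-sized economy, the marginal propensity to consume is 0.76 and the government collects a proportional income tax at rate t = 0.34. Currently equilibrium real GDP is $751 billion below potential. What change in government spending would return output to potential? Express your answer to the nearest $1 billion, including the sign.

+$374 billion

Spending multiplier = 1/(1 − c(1−t)) = 1/(1 − 0.76×0.66) = 1/0.4984 ≈ 2.006.
Need ΔY = +$751 billion, so ΔG = ΔY/k = (+$751 billion) × 0.4984 ≈ +$374 billion.
The government should increase government spending by $374 billion.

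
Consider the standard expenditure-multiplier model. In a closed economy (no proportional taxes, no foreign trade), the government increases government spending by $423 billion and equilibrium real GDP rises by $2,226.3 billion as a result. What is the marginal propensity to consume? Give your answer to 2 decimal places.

0.81

Implied spending multiplier k = ΔY/ΔG = 2,226.3/423 ≈ 5.2631.
Since k = 1/(1 − MPC), MPC = 1 − 1/k = 1 − ΔG/ΔY = 1 − 423/2,226.3 ≈ 0.81.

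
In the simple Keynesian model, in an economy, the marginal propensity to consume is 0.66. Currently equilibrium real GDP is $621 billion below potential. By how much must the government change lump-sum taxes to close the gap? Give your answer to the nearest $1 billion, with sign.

Spending multiplier = 1/(1 − MPC) = 1/(1 − 0.66) = 1/0.34 ≈ 2.941.
Tax multiplier = −c·k = −0.66/0.34 ≈ −1.941. Need ΔY = +$621 billion, so ΔT = ΔY/(−c·k) = −(+$621 billion) × 0.34 / 0.66 ≈ −$320 billion.
The government should cut lump-sum taxes by $320 billion.

−$320 billion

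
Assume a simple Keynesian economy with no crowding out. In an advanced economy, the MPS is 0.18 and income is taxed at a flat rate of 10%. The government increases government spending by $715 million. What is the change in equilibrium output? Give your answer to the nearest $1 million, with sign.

MPC = 1 − MPS = 1 − 0.18 = 0.82.
Expenditure multiplier = 1/(1 − c(1−t)) = 1/(1 − 0.82×0.9) = 1/0.262 ≈ 3.817.
ΔY = k × ΔG = (+$715 million) / 0.262 ≈ +$2,729 million.

+$2,729 million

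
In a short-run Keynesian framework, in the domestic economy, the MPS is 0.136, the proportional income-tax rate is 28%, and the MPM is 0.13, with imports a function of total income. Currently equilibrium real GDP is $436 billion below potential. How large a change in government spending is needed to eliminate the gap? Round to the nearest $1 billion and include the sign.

MPC = 1 − MPS = 1 − 0.136 = 0.864.
Spending multiplier = 1/(1 − c(1−t) + m) = 1/(1 − 0.864×0.72 + 0.13) = 1/0.50792 ≈ 1.969.
Need ΔY = +$436 billion, so ΔG = ΔY/k = (+$436 billion) × 0.50792 ≈ +$221 billion.
The government should increase government spending by $221 billion.

+$221 billion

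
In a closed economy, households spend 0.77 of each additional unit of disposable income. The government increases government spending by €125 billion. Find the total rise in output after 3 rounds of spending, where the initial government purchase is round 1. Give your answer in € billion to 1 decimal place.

€295.4 billion

Round 1 adds ΔG = €125 billion; each later round is MPC = 0.77 times the previous.
After 3 rounds: 125 + 96.25 + 74.1125 = ΔG·(1 − c^3)/(1 − c) = 125 × (1 − 0.456533)/0.23 ≈ €295.4 billion.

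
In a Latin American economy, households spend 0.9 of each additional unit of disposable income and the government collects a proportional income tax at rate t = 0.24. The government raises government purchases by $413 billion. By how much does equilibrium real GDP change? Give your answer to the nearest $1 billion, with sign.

+$1,307 billion

Government-spending multiplier = 1/(1 − c(1−t)) = 1/(1 − 0.9×0.76) = 1/0.316 ≈ 3.165.
ΔY = k × ΔG = (+$413 billion) / 0.316 ≈ +$1,307 billion.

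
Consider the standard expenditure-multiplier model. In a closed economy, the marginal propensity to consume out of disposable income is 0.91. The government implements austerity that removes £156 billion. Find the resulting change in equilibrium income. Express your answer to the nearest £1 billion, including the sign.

Government-spending multiplier = 1/(1 − MPC) = 1/(1 − 0.91) = 1/0.09 ≈ 11.111.
ΔY = k × ΔG = (−£156 billion) / 0.09 ≈ −£1,733 billion.

−£1,733 billion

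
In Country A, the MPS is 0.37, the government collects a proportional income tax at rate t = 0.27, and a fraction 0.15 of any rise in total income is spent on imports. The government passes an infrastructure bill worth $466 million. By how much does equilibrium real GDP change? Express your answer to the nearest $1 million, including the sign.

MPC = 1 − MPS = 1 − 0.37 = 0.63.
Government-spending multiplier = 1/(1 − c(1−t) + m) = 1/(1 − 0.63×0.73 + 0.15) = 1/0.6901 ≈ 1.449.
ΔY = k × ΔG = (+$466 million) / 0.6901 ≈ +$675 million.

+$675 million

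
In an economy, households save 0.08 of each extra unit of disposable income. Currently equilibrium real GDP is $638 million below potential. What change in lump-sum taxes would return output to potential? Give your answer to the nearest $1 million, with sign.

−$55 million

MPC = 1 − MPS = 1 − 0.08 = 0.92.
Spending multiplier = 1/(1 − MPC) = 1/(1 − 0.92) = 1/0.08 = 12.5.
Tax multiplier = −c·k = −0.92/0.08 = −11.5. Need ΔY = +$638 million, so ΔT = ΔY/(−c·k) = −(+$638 million) × 0.08 / 0.92 ≈ −$55 million.
The government should cut lump-sum taxes by $55 million.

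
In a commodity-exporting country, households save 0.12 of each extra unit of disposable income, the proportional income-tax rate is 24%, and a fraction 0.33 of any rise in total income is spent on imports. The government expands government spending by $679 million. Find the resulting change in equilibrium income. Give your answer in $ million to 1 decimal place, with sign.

MPC = 1 − MPS = 1 − 0.12 = 0.88.
Government-spending multiplier = 1/(1 − c(1−t) + m) = 1/(1 − 0.88×0.76 + 0.33) = 1/0.6612 ≈ 1.512.
ΔY = k × ΔG = (+$679 million) / 0.6612 ≈ +$1,026.9 million.

+$1,026.9 million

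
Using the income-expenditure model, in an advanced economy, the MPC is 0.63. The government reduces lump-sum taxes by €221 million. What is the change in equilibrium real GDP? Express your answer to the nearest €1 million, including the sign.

+€376 million

A lump-sum tax change of −€221 million shifts disposable income by +€221 million; first-round consumption changes by −c × ΔT = −0.63 × (−€221 million) = +€139.23 million.
Expenditure multiplier = 1/(1 − MPC) = 1/(1 − 0.63) = 1/0.37 ≈ 2.703.
The tax multiplier is −c × k ≈ −1.703, so ΔY = k × (−c·ΔT) = (+€139.23 million) / 0.37 ≈ +€376 million.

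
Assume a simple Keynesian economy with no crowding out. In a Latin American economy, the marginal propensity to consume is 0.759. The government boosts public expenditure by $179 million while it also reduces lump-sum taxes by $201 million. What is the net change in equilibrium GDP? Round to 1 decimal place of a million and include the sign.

+$1,375.8 million

Expenditure multiplier = 1/(1 − MPC) = 1/(1 − 0.759) = 1/0.241 ≈ 4.149.
ΔG contributes k·ΔG = (+$179 million) / 0.241 ≈ +$742.7 million.
ΔT of −$201 million changes first-round spending by −c·ΔT = +$152.559 million, contributing k·(−c·ΔT) = (+$152.559 million) / 0.241 ≈ +$633 million.
Net ΔY = k(ΔG − c·ΔT) = (+$331.559 million) / 0.241 ≈ +$1,375.8 million.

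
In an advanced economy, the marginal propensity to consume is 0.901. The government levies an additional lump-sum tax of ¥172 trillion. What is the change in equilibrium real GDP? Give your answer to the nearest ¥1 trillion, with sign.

A lump-sum tax change of +¥172 trillion shifts disposable income by −¥172 trillion; first-round consumption changes by −c × ΔT = −0.901 × (+¥172 trillion) = −¥154.972 trillion.
Expenditure multiplier = 1/(1 − MPC) = 1/(1 − 0.901) = 1/0.099 ≈ 10.101.
The tax multiplier is −c × k ≈ −9.101, so ΔY = k × (−c·ΔT) = (−¥154.972 trillion) / 0.099 ≈ −¥1,565 trillion.

−¥1,565 trillion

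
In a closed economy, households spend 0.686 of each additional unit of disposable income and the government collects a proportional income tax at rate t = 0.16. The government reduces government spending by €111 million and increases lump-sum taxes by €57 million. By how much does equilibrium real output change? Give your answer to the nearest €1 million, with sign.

−€354 million

Expenditure multiplier = 1/(1 − c(1−t)) = 1/(1 − 0.686×0.84) = 1/0.42376 ≈ 2.36.
ΔG contributes k·ΔG = (−€111 million) / 0.42376 ≈ −€261.9 million.
ΔT of +€57 million changes first-round spending by −c·ΔT = −€39.102 million, contributing k·(−c·ΔT) = (−€39.102 million) / 0.42376 ≈ −€92.3 million.
Net ΔY = k(ΔG − c·ΔT) = (−€150.102 million) / 0.42376 ≈ −€354 million.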